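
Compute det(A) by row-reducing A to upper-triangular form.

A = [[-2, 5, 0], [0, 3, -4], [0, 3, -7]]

det(A) = 18

Forward elimination:
R3 <- R3 - (1)*R2:  [  0   0  -3 ]
Upper-triangular form:
[ -2  5   0 ]
[  0  3  -4 ]
[  0  0  -3 ]
det(A) = (-1)^0 * (-2) * (3) * (-3) = 18  (0 row swaps -> sign +1)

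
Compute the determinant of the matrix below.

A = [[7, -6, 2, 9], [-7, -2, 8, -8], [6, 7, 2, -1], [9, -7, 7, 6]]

Forward elimination:
R2 <- R2 - (-1)*R1:  [  0  -8  10   1 ]
R3 <- R3 - (6/7)*R1:  [     0   85/7    2/7  -61/7 ]
R4 <- R4 - (9/7)*R1:  [     0    5/7   31/7  -39/7 ]
R3 <- R3 - (-85/56)*R2:  [       0        0   433/28  -403/56 ]
R4 <- R4 - (-5/56)*R2:  [       0        0   149/28  -307/56 ]
R4 <- R4 - (149/433)*R3:  [         0          0          0  -2603/866 ]
Upper-triangular form:
[ 7  -6       2          9 ]
[ 0  -8      10          1 ]
[ 0   0  433/28    -403/56 ]
[ 0   0       0  -2603/866 ]
det(A) = (-1)^0 * (7) * (-8) * (433/28) * (-2603/866) = 2603  (0 row swaps -> sign +1)

det(A) = 2603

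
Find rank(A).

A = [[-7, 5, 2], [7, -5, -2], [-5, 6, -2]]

Row reduction:
R2 <- R2 - (-1)*R1:  [ 0  0  0 ]
R3 <- R3 - (5/7)*R1:  [     0   17/7  -24/7 ]
R2 <-> R3   (pivot in column 2 was zero)
[ -7     5      2 ]
[  0  17/7  -24/7 ]
[  0     0      0 ]
Row echelon form:
[ -7     5      2 ]
[  0  17/7  -24/7 ]
[  0     0      0 ]
Nonzero rows / pivot columns: 2

rank(A) = 2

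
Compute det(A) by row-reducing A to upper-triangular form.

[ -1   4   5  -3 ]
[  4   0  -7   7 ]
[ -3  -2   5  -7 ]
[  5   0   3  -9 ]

det(A) = -56

Forward elimination:
R2 <- R2 - (-4)*R1:  [  0  16  13  -5 ]
R3 <- R3 - (3)*R1:  [   0  -14  -10    2 ]
R4 <- R4 - (-5)*R1:  [   0   20   28  -24 ]
R3 <- R3 - (-7/8)*R2:  [     0      0   11/8  -19/8 ]
R4 <- R4 - (5/4)*R2:  [     0      0   47/4  -71/4 ]
R4 <- R4 - (94/11)*R3:  [     0      0      0  28/11 ]
Upper-triangular form:
[ -1   4     5     -3 ]
[  0  16    13     -5 ]
[  0   0  11/8  -19/8 ]
[  0   0     0  28/11 ]
det(A) = (-1)^0 * (-1) * (16) * (11/8) * (28/11) = -56  (0 row swaps -> sign +1)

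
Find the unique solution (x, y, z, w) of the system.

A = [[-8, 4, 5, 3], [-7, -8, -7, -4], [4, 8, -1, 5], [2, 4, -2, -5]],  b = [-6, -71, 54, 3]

(4, 3, 1, 3)

Forward elimination on [A|b]:
R2 <- R2 - (7/8)*R1:  [      0   -23/2   -91/8   -53/8  -263/4 ]
R3 <- R3 - (-1/2)*R1:  [    0    10   3/2  13/2    51 ]
R4 <- R4 - (-1/4)*R1:  [     0      5   -3/4  -17/4    3/2 ]
R3 <- R3 - (-20/23)*R2:  [       0        0  -193/23    17/23  -142/23 ]
R4 <- R4 - (-10/23)*R2:  [       0        0  -131/23  -164/23  -623/23 ]
R4 <- R4 - (131/193)*R3:  [         0          0          0  -1473/193  -4419/193 ]
Row echelon form:
[ -8      4        5          3  |         -6 ]
[  0  -23/2    -91/8      -53/8  |     -263/4 ]
[  0      0  -193/23      17/23  |    -142/23 ]
[  0      0        0  -1473/193  |  -4419/193 ]
Back-substitution:
w = (-4419/193) / (-1473/193) = 3
z = (-142/23 - (17/23)*(3)) / (-193/23) = 1
y = (-263/4 - (-91/8)*(1) - (-53/8)*(3)) / (-23/2) = 3
x = (-6 - (4)*(3) - (5)*(1) - (3)*(3)) / -8 = 4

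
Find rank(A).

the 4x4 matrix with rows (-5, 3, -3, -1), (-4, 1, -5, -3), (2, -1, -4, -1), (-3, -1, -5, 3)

rank(A) = 4

Row reduction:
R2 <- R2 - (4/5)*R1:  [     0   -7/5  -13/5  -11/5 ]
R3 <- R3 - (-2/5)*R1:  [     0    1/5  -26/5   -7/5 ]
R4 <- R4 - (3/5)*R1:  [     0  -14/5  -16/5   18/5 ]
R3 <- R3 - (-1/7)*R2:  [     0      0  -39/7  -12/7 ]
R4 <- R4 - (2)*R2:  [ 0  0  2  8 ]
R4 <- R4 - (-14/39)*R3:  [     0      0      0  96/13 ]
Row echelon form:
[ -5     3     -3     -1 ]
[  0  -7/5  -13/5  -11/5 ]
[  0     0  -39/7  -12/7 ]
[  0     0      0  96/13 ]
Nonzero rows / pivot columns: 4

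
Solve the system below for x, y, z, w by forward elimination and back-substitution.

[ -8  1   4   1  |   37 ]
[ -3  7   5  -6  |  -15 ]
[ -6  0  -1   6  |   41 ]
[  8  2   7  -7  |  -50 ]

Forward elimination on [A|b]:
R2 <- R2 - (3/8)*R1:  [      0    53/8     7/2   -51/8  -231/8 ]
R3 <- R3 - (3/4)*R1:  [    0  -3/4    -4  21/4  53/4 ]
R4 <- R4 - (-1)*R1:  [   0    3   11   -6  -13 ]
R3 <- R3 - (-6/53)*R2:  [       0        0  -191/53   240/53   529/53 ]
R4 <- R4 - (24/53)*R2:  [       0        0   499/53  -165/53     4/53 ]
R4 <- R4 - (-499/191)*R3:  [        0         0         0  1665/191  4995/191 ]
Row echelon form:
[ -8     1        4         1  |        37 ]
[  0  53/8      7/2     -51/8  |    -231/8 ]
[  0     0  -191/53    240/53  |    529/53 ]
[  0     0        0  1665/191  |  4995/191 ]
Back-substitution:
w = (4995/191) / (1665/191) = 3
z = (529/53 - (240/53)*(3)) / (-191/53) = 1
y = (-231/8 - (7/2)*(1) - (-51/8)*(3)) / (53/8) = -2
x = (37 - (1)*(-2) - (4)*(1) - (1)*(3)) / -8 = -4

(-4, -2, 1, 3)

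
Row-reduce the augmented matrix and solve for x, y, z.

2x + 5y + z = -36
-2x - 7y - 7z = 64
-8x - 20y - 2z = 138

Forward elimination on [A|b]:
R2 <- R2 - (-1)*R1:  [  0  -2  -6  28 ]
R3 <- R3 - (-4)*R1:  [  0   0   2  -6 ]
Row echelon form:
[ 2   5   1  |  -36 ]
[ 0  -2  -6  |   28 ]
[ 0   0   2  |   -6 ]
Back-substitution:
z = (-6) / 2 = -3
y = (28 - (-6)*(-3)) / -2 = -5
x = (-36 - (5)*(-5) - (1)*(-3)) / 2 = -4

(-4, -5, -3)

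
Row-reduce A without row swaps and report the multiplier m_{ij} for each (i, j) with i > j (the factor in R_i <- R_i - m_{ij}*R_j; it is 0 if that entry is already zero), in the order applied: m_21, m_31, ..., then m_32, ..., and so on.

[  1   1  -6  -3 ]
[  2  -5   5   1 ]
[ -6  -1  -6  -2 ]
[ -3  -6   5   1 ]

multipliers: 2, -6, -3, -5/7, 3/7, 142/209

Forward elimination:
R2 <- R2 - (2)*R1:  [  0  -7  17   7 ]
R3 <- R3 - (-6)*R1:  [   0    5  -42  -20 ]
R4 <- R4 - (-3)*R1:  [   0   -3  -13   -8 ]
R3 <- R3 - (-5/7)*R2:  [      0       0  -209/7     -15 ]
R4 <- R4 - (3/7)*R2:  [      0       0  -142/7     -11 ]
R4 <- R4 - (142/209)*R3:  [        0         0         0  -169/209 ]
Multipliers (in order of application): m_{21} = 2, m_{31} = -6, m_{41} = -3, m_{32} = -5/7, m_{42} = 3/7, m_{43} = 142/209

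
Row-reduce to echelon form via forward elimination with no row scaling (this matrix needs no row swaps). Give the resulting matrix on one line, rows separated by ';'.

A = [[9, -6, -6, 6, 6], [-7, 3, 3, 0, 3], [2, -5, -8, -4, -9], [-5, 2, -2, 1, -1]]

Forward elimination:
R2 <- R2 - (-7/9)*R1:  [    0  -5/3  -5/3  14/3  23/3 ]
R3 <- R3 - (2/9)*R1:  [     0  -11/3  -20/3  -16/3  -31/3 ]
R4 <- R4 - (-5/9)*R1:  [     0   -4/3  -16/3   13/3    7/3 ]
R3 <- R3 - (11/5)*R2:  [      0       0      -3   -78/5  -136/5 ]
R4 <- R4 - (4/5)*R2:  [     0      0     -4    3/5  -19/5 ]
R4 <- R4 - (4/3)*R3:  [      0       0       0   107/5  487/15 ]
Row echelon form:
[ 9    -6    -6      6       6 ]
[ 0  -5/3  -5/3   14/3    23/3 ]
[ 0     0    -3  -78/5  -136/5 ]
[ 0     0     0  107/5  487/15 ]

REF = [9 -6 -6 6 6; 0 -5/3 -5/3 14/3 23/3; 0 0 -3 -78/5 -136/5; 0 0 0 107/5 487/15]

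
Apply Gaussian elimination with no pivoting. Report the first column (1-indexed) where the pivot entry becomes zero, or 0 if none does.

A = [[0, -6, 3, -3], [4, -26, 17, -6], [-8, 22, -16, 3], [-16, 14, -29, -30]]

first zero-pivot column = 1

Naive forward elimination:
Pivot entry (1,1) is zero but row 2 has 4 in column 1 -> naive elimination stops; a row interchange (e.g. R1 <-> R2) would be required here.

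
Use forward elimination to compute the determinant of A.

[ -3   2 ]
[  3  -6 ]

det(A) = 12

Forward elimination:
R2 <- R2 - (-1)*R1:  [  0  -4 ]
Upper-triangular form:
[ -3   2 ]
[  0  -4 ]
det(A) = (-1)^0 * (-3) * (-4) = 12  (0 row swaps -> sign +1)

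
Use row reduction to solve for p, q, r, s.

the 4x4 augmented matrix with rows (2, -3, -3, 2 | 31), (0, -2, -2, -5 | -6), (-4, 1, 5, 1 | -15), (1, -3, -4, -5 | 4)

(1, -5, -2, 4)

Forward elimination on [A|b]:
R3 <- R3 - (-2)*R1:  [  0  -5  -1   5  47 ]
R4 <- R4 - (1/2)*R1:  [     0   -3/2   -5/2     -6  -23/2 ]
R3 <- R3 - (5/2)*R2:  [    0     0     4  35/2    62 ]
R4 <- R4 - (3/4)*R2:  [    0     0    -1  -9/4    -7 ]
R4 <- R4 - (-1/4)*R3:  [    0     0     0  17/8  17/2 ]
Row echelon form:
[ 2  -3  -3     2  |    31 ]
[ 0  -2  -2    -5  |    -6 ]
[ 0   0   4  35/2  |    62 ]
[ 0   0   0  17/8  |  17/2 ]
Back-substitution:
s = (17/2) / (17/8) = 4
r = (62 - (35/2)*(4)) / 4 = -2
q = (-6 - (-2)*(-2) - (-5)*(4)) / -2 = -5
p = (31 - (-3)*(-5) - (-3)*(-2) - (2)*(4)) / 2 = 1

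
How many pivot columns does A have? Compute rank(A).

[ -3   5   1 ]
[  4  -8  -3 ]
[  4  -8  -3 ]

Row reduction:
R2 <- R2 - (-4/3)*R1:  [    0  -4/3  -5/3 ]
R3 <- R3 - (-4/3)*R1:  [    0  -4/3  -5/3 ]
R3 <- R3 - (1)*R2:  [ 0  0  0 ]
Row echelon form:
[ -3     5     1 ]
[  0  -4/3  -5/3 ]
[  0     0     0 ]
Nonzero rows / pivot columns: 2

rank(A) = 2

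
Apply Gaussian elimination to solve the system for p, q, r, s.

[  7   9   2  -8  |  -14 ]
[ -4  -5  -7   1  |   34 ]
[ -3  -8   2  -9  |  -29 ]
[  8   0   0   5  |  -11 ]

(-2, 2, -5, 1)

Forward elimination on [A|b]:
R2 <- R2 - (-4/7)*R1:  [     0    1/7  -41/7  -25/7     26 ]
R3 <- R3 - (-3/7)*R1:  [     0  -29/7   20/7  -87/7    -35 ]
R4 <- R4 - (8/7)*R1:  [     0  -72/7  -16/7   99/7      5 ]
R3 <- R3 - (-29)*R2:  [    0     0  -167  -116   719 ]
R4 <- R4 - (-72)*R2:  [    0     0  -424  -243  1877 ]
R4 <- R4 - (424/167)*R3:  [        0         0         0  8603/167  8603/167 ]
Row echelon form:
[ 7    9      2        -8  |       -14 ]
[ 0  1/7  -41/7     -25/7  |        26 ]
[ 0    0   -167      -116  |       719 ]
[ 0    0      0  8603/167  |  8603/167 ]
Back-substitution:
s = (8603/167) / (8603/167) = 1
r = (719 - (-116)*(1)) / -167 = -5
q = (26 - (-41/7)*(-5) - (-25/7)*(1)) / (1/7) = 2
p = (-14 - (9)*(2) - (2)*(-5) - (-8)*(1)) / 7 = -2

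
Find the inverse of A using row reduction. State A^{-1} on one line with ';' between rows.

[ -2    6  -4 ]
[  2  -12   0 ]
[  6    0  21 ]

inverse = [7 7/2 4/3; 7/6 1/2 2/9; -2 -1 -1/3]

Gauss-Jordan on [A | I]:
R1 <- (1/-2)*R1:  [    1    -3     2  |  -1/2     0     0 ]
R2 <- R2 - (2)*R1:  [  0  -6  -4  |   1   1   0 ]
R3 <- R3 - (6)*R1:  [  0  18   9  |   3   0   1 ]
R2 <- (1/-6)*R2:  [    0     1   2/3  |  -1/6  -1/6     0 ]
R1 <- R1 - (-3)*R2:  [    1     0     4  |    -1  -1/2     0 ]
R3 <- R3 - (18)*R2:  [  0   0  -3  |   6   3   1 ]
R3 <- (1/-3)*R3:  [    0     0     1  |    -2    -1  -1/3 ]
R1 <- R1 - (4)*R3:  [   1    0    0  |    7  7/2  4/3 ]
R2 <- R2 - (2/3)*R3:  [   0    1    0  |  7/6  1/2  2/9 ]
Right block of [I | A^{-1}] is the inverse:
[   7  7/2   4/3 ]
[ 7/6  1/2   2/9 ]
[  -2   -1  -1/3 ]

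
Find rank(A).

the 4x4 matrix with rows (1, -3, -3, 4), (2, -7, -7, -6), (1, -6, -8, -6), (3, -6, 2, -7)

rank(A) = 4

Row reduction:
R2 <- R2 - (2)*R1:  [   0   -1   -1  -14 ]
R3 <- R3 - (1)*R1:  [   0   -3   -5  -10 ]
R4 <- R4 - (3)*R1:  [   0    3   11  -19 ]
R3 <- R3 - (3)*R2:  [  0   0  -2  32 ]
R4 <- R4 - (-3)*R2:  [   0    0    8  -61 ]
R4 <- R4 - (-4)*R3:  [  0   0   0  67 ]
Row echelon form:
[ 1  -3  -3    4 ]
[ 0  -1  -1  -14 ]
[ 0   0  -2   32 ]
[ 0   0   0   67 ]
Nonzero rows / pivot columns: 4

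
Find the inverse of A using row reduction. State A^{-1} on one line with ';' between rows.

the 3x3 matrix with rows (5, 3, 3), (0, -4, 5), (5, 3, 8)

Gauss-Jordan on [A | I]:
R1 <- (1/5)*R1:  [   1  3/5  3/5  |  1/5    0    0 ]
R3 <- R3 - (5)*R1:  [  0   0   5  |  -1   0   1 ]
R2 <- (1/-4)*R2:  [    0     1  -5/4  |     0  -1/4     0 ]
R1 <- R1 - (3/5)*R2:  [     1      0  27/20  |    1/5   3/20      0 ]
R3 <- (1/5)*R3:  [    0     0     1  |  -1/5     0   1/5 ]
R1 <- R1 - (27/20)*R3:  [       1        0        0  |   47/100     3/20  -27/100 ]
R2 <- R2 - (-5/4)*R3:  [    0     1     0  |  -1/4  -1/4   1/4 ]
Right block of [I | A^{-1}] is the inverse:
[ 47/100  3/20  -27/100 ]
[   -1/4  -1/4      1/4 ]
[   -1/5     0      1/5 ]

inverse = [47/100 3/20 -27/100; -1/4 -1/4 1/4; -1/5 0 1/5]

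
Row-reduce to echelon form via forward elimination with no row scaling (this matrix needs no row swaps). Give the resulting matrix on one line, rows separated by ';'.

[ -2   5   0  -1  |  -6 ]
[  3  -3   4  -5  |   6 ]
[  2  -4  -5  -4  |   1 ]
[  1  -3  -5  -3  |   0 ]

Forward elimination:
R2 <- R2 - (-3/2)*R1:  [     0    9/2      4  -13/2     -3 ]
R3 <- R3 - (-1)*R1:  [  0   1  -5  -5  -5 ]
R4 <- R4 - (-1/2)*R1:  [    0  -1/2    -5  -7/2    -3 ]
R3 <- R3 - (2/9)*R2:  [     0      0  -53/9  -32/9  -13/3 ]
R4 <- R4 - (-1/9)*R2:  [     0      0  -41/9  -38/9  -10/3 ]
R4 <- R4 - (41/53)*R3:  [      0       0       0  -78/53    1/53 ]
Row echelon form:
[ -2    5      0      -1  |     -6 ]
[  0  9/2      4   -13/2  |     -3 ]
[  0    0  -53/9   -32/9  |  -13/3 ]
[  0    0      0  -78/53  |   1/53 ]

REF = [-2 5 0 -1 -6; 0 9/2 4 -13/2 -3; 0 0 -53/9 -32/9 -13/3; 0 0 0 -78/53 1/53]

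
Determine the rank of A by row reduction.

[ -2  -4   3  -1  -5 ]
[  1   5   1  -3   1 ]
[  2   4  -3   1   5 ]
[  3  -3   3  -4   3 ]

rank(A) = 3

Row reduction:
R2 <- R2 - (-1/2)*R1:  [    0     3   5/2  -7/2  -3/2 ]
R3 <- R3 - (-1)*R1:  [ 0  0  0  0  0 ]
R4 <- R4 - (-3/2)*R1:  [     0     -9   15/2  -11/2   -9/2 ]
R4 <- R4 - (-3)*R2:  [   0    0   15  -16   -9 ]
R3 <-> R4   (pivot in column 3 was zero)
[ -2  -4    3    -1    -5 ]
[  0   3  5/2  -7/2  -3/2 ]
[  0   0   15   -16    -9 ]
[  0   0    0     0     0 ]
Row echelon form:
[ -2  -4    3    -1    -5 ]
[  0   3  5/2  -7/2  -3/2 ]
[  0   0   15   -16    -9 ]
[  0   0    0     0     0 ]
Nonzero rows / pivot columns: 3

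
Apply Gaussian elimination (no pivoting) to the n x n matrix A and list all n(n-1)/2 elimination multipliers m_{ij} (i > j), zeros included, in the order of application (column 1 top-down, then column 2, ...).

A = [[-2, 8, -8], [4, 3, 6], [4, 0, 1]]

multipliers: -2, -2, 16/19

Forward elimination:
R2 <- R2 - (-2)*R1:  [   0   19  -10 ]
R3 <- R3 - (-2)*R1:  [   0   16  -15 ]
R3 <- R3 - (16/19)*R2:  [       0        0  -125/19 ]
Multipliers (in order of application): m_{21} = -2, m_{31} = -2, m_{32} = 16/19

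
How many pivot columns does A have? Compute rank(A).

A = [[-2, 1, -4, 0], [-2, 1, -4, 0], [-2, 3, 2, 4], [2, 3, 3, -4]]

Row reduction:
R2 <- R2 - (1)*R1:  [ 0  0  0  0 ]
R3 <- R3 - (1)*R1:  [ 0  2  6  4 ]
R4 <- R4 - (-1)*R1:  [  0   4  -1  -4 ]
R2 <-> R3   (pivot in column 2 was zero)
[ -2  1  -4   0 ]
[  0  2   6   4 ]
[  0  0   0   0 ]
[  0  4  -1  -4 ]
R4 <- R4 - (2)*R2:  [   0    0  -13  -12 ]
R3 <-> R4   (pivot in column 3 was zero)
[ -2  1   -4    0 ]
[  0  2    6    4 ]
[  0  0  -13  -12 ]
[  0  0    0    0 ]
Row echelon form:
[ -2  1   -4    0 ]
[  0  2    6    4 ]
[  0  0  -13  -12 ]
[  0  0    0    0 ]
Nonzero rows / pivot columns: 3

rank(A) = 3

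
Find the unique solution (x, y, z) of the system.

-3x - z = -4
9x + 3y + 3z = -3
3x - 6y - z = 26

Forward elimination on [A|b]:
R2 <- R2 - (-3)*R1:  [   0    3    0  -15 ]
R3 <- R3 - (-1)*R1:  [  0  -6  -2  22 ]
R3 <- R3 - (-2)*R2:  [  0   0  -2  -8 ]
Row echelon form:
[ -3  0  -1  |   -4 ]
[  0  3   0  |  -15 ]
[  0  0  -2  |   -8 ]
Back-substitution:
z = (-8) / -2 = 4
y = (-15) / 3 = -5
x = (-4 - (-1)*(4)) / -3 = 0

(0, -5, 4)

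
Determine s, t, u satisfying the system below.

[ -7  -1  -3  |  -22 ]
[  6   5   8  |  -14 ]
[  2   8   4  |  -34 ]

(5, -4, -3)

Forward elimination on [A|b]:
R2 <- R2 - (-6/7)*R1:  [      0    29/7    38/7  -230/7 ]
R3 <- R3 - (-2/7)*R1:  [      0    54/7    22/7  -282/7 ]
R3 <- R3 - (54/29)*R2:  [       0        0  -202/29   606/29 ]
Row echelon form:
[ -7    -1       -3  |     -22 ]
[  0  29/7     38/7  |  -230/7 ]
[  0     0  -202/29  |  606/29 ]
Back-substitution:
u = (606/29) / (-202/29) = -3
t = (-230/7 - (38/7)*(-3)) / (29/7) = -4
s = (-22 - (-1)*(-4) - (-3)*(-3)) / -7 = 5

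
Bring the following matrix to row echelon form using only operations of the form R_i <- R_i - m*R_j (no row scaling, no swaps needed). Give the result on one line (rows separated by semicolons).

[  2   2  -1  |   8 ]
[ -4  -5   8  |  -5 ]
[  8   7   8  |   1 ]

REF = [2 2 -1 8; 0 -1 6 11; 0 0 6 -42]

Forward elimination:
R2 <- R2 - (-2)*R1:  [  0  -1   6  11 ]
R3 <- R3 - (4)*R1:  [   0   -1   12  -31 ]
R3 <- R3 - (1)*R2:  [   0    0    6  -42 ]
Row echelon form:
[ 2   2  -1  |    8 ]
[ 0  -1   6  |   11 ]
[ 0   0   6  |  -42 ]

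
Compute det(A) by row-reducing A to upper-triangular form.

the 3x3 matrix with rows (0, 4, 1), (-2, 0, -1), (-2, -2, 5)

det(A) = 52

Forward elimination:
R1 <-> R2   (pivot in column 1 was zero)
[ -2   0  -1 ]
[  0   4   1 ]
[ -2  -2   5 ]
R3 <- R3 - (1)*R1:  [  0  -2   6 ]
R3 <- R3 - (-1/2)*R2:  [    0     0  13/2 ]
Upper-triangular form:
[ -2  0    -1 ]
[  0  4     1 ]
[  0  0  13/2 ]
det(A) = (-1)^1 * (-2) * (4) * (13/2) = 52  (1 row swap -> sign -1)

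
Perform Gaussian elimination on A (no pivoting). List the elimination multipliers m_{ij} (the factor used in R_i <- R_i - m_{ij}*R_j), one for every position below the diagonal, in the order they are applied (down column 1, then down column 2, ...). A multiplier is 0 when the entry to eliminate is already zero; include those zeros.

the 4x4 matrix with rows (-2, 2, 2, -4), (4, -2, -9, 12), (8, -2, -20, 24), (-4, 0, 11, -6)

multipliers: -2, -4, 2, 3, -2, -1

Forward elimination:
R2 <- R2 - (-2)*R1:  [  0   2  -5   4 ]
R3 <- R3 - (-4)*R1:  [   0    6  -12    8 ]
R4 <- R4 - (2)*R1:  [  0  -4   7   2 ]
R3 <- R3 - (3)*R2:  [  0   0   3  -4 ]
R4 <- R4 - (-2)*R2:  [  0   0  -3  10 ]
R4 <- R4 - (-1)*R3:  [ 0  0  0  6 ]
Multipliers (in order of application): m_{21} = -2, m_{31} = -4, m_{41} = 2, m_{32} = 3, m_{42} = -2, m_{43} = -1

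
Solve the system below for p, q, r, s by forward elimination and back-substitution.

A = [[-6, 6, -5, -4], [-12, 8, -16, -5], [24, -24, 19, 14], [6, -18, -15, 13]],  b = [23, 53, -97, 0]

Forward elimination on [A|b]:
R2 <- R2 - (2)*R1:  [  0  -4  -6   3   7 ]
R3 <- R3 - (-4)*R1:  [  0   0  -1  -2  -5 ]
R4 <- R4 - (-1)*R1:  [   0  -12  -20    9   23 ]
R4 <- R4 - (3)*R2:  [  0   0  -2   0   2 ]
R4 <- R4 - (2)*R3:  [  0   0   0   4  12 ]
Row echelon form:
[ -6   6  -5  -4  |  23 ]
[  0  -4  -6   3  |   7 ]
[  0   0  -1  -2  |  -5 ]
[  0   0   0   4  |  12 ]
Back-substitution:
s = (12) / 4 = 3
r = (-5 - (-2)*(3)) / -1 = -1
q = (7 - (-6)*(-1) - (3)*(3)) / -4 = 2
p = (23 - (6)*(2) - (-5)*(-1) - (-4)*(3)) / -6 = -3

(-3, 2, -1, 3)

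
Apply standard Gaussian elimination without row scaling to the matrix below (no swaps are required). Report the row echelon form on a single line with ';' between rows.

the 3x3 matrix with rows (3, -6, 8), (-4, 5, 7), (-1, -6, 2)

REF = [3 -6 8; 0 -3 53/3; 0 0 -382/9]

Forward elimination:
R2 <- R2 - (-4/3)*R1:  [    0    -3  53/3 ]
R3 <- R3 - (-1/3)*R1:  [    0    -8  14/3 ]
R3 <- R3 - (8/3)*R2:  [      0       0  -382/9 ]
Row echelon form:
[ 3  -6       8 ]
[ 0  -3    53/3 ]
[ 0   0  -382/9 ]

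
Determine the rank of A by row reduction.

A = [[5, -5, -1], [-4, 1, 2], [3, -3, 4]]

Row reduction:
R2 <- R2 - (-4/5)*R1:  [   0   -3  6/5 ]
R3 <- R3 - (3/5)*R1:  [    0     0  23/5 ]
Row echelon form:
[ 5  -5    -1 ]
[ 0  -3   6/5 ]
[ 0   0  23/5 ]
Nonzero rows / pivot columns: 3

rank(A) = 3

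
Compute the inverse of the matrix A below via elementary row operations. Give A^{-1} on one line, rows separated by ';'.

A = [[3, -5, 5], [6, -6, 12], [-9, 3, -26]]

inverse = [-2 23/12 1/2; -4/5 11/20 1/10; 3/5 -3/5 -1/5]

Gauss-Jordan on [A | I]:
R1 <- (1/3)*R1:  [    1  -5/3   5/3  |   1/3     0     0 ]
R2 <- R2 - (6)*R1:  [  0   4   2  |  -2   1   0 ]
R3 <- R3 - (-9)*R1:  [   0  -12  -11  |    3    0    1 ]
R2 <- (1/4)*R2:  [    0     1   1/2  |  -1/2   1/4     0 ]
R1 <- R1 - (-5/3)*R2:  [    1     0   5/2  |  -1/2  5/12     0 ]
R3 <- R3 - (-12)*R2:  [  0   0  -5  |  -3   3   1 ]
R3 <- (1/-5)*R3:  [    0     0     1  |   3/5  -3/5  -1/5 ]
R1 <- R1 - (5/2)*R3:  [     1      0      0  |     -2  23/12    1/2 ]
R2 <- R2 - (1/2)*R3:  [     0      1      0  |   -4/5  11/20   1/10 ]
Right block of [I | A^{-1}] is the inverse:
[   -2  23/12   1/2 ]
[ -4/5  11/20  1/10 ]
[  3/5   -3/5  -1/5 ]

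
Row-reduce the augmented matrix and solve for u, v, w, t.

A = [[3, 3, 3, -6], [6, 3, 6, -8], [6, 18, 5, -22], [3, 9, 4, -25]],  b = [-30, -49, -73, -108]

(-2, 3, -1, 5)

Forward elimination on [A|b]:
R2 <- R2 - (2)*R1:  [  0  -3   0   4  11 ]
R3 <- R3 - (2)*R1:  [   0   12   -1  -10  -13 ]
R4 <- R4 - (1)*R1:  [   0    6    1  -19  -78 ]
R3 <- R3 - (-4)*R2:  [  0   0  -1   6  31 ]
R4 <- R4 - (-2)*R2:  [   0    0    1  -11  -56 ]
R4 <- R4 - (-1)*R3:  [   0    0    0   -5  -25 ]
Row echelon form:
[ 3   3   3  -6  |  -30 ]
[ 0  -3   0   4  |   11 ]
[ 0   0  -1   6  |   31 ]
[ 0   0   0  -5  |  -25 ]
Back-substitution:
t = (-25) / -5 = 5
w = (31 - (6)*(5)) / -1 = -1
v = (11 - (4)*(5)) / -3 = 3
u = (-30 - (3)*(3) - (3)*(-1) - (-6)*(5)) / 3 = -2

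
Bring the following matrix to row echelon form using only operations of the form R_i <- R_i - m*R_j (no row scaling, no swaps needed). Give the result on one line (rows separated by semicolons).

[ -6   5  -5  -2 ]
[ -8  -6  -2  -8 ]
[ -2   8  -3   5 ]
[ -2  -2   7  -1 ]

REF = [-6 5 -5 -2; 0 -38/3 14/3 -16/3; 0 0 1 3; 0 0 0 -394/19]

Forward elimination:
R2 <- R2 - (4/3)*R1:  [     0  -38/3   14/3  -16/3 ]
R3 <- R3 - (1/3)*R1:  [    0  19/3  -4/3  17/3 ]
R4 <- R4 - (1/3)*R1:  [     0  -11/3   26/3   -1/3 ]
R3 <- R3 - (-1/2)*R2:  [ 0  0  1  3 ]
R4 <- R4 - (11/38)*R2:  [      0       0  139/19   23/19 ]
R4 <- R4 - (139/19)*R3:  [       0        0        0  -394/19 ]
Row echelon form:
[ -6      5    -5       -2 ]
[  0  -38/3  14/3    -16/3 ]
[  0      0     1        3 ]
[  0      0     0  -394/19 ]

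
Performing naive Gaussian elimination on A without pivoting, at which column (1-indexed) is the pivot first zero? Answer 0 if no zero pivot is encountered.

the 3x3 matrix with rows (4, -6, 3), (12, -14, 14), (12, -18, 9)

first zero-pivot column = 3

Naive forward elimination:
R2 <- R2 - (3)*R1:  [ 0  4  5 ]
R3 <- R3 - (3)*R1:  [ 0  0  0 ]
Matrix at this point:
[ 4  -6  3 ]
[ 0   4  5 ]
[ 0   0  0 ]
Pivot entry (3,3) in the last row is zero and there are no rows below to swap with -> zero pivot in column 3 (A is singular).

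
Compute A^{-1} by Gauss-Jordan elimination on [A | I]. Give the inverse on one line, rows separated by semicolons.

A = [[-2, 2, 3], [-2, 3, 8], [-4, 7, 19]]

inverse = [1/4 -17/4 7/4; 3/2 -13/2 5/2; -1/2 3/2 -1/2]

Gauss-Jordan on [A | I]:
R1 <- (1/-2)*R1:  [    1    -1  -3/2  |  -1/2     0     0 ]
R2 <- R2 - (-2)*R1:  [  0   1   5  |  -1   1   0 ]
R3 <- R3 - (-4)*R1:  [  0   3  13  |  -2   0   1 ]
R1 <- R1 - (-1)*R2:  [    1     0   7/2  |  -3/2     1     0 ]
R3 <- R3 - (3)*R2:  [  0   0  -2  |   1  -3   1 ]
R3 <- (1/-2)*R3:  [    0     0     1  |  -1/2   3/2  -1/2 ]
R1 <- R1 - (7/2)*R3:  [     1      0      0  |    1/4  -17/4    7/4 ]
R2 <- R2 - (5)*R3:  [     0      1      0  |    3/2  -13/2    5/2 ]
Right block of [I | A^{-1}] is the inverse:
[  1/4  -17/4   7/4 ]
[  3/2  -13/2   5/2 ]
[ -1/2    3/2  -1/2 ]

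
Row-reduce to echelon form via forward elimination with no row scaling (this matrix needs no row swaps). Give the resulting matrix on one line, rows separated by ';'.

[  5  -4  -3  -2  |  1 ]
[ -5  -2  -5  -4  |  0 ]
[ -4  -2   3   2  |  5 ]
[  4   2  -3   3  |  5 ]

REF = [5 -4 -3 -2 1; 0 -6 -8 -6 1; 0 0 113/15 28/5 74/15; 0 0 0 5 10]

Forward elimination:
R2 <- R2 - (-1)*R1:  [  0  -6  -8  -6   1 ]
R3 <- R3 - (-4/5)*R1:  [     0  -26/5    3/5    2/5   29/5 ]
R4 <- R4 - (4/5)*R1:  [    0  26/5  -3/5  23/5  21/5 ]
R3 <- R3 - (13/15)*R2:  [      0       0  113/15    28/5   74/15 ]
R4 <- R4 - (-13/15)*R2:  [       0        0  -113/15     -3/5    76/15 ]
R4 <- R4 - (-1)*R3:  [  0   0   0   5  10 ]
Row echelon form:
[ 5  -4      -3    -2  |      1 ]
[ 0  -6      -8    -6  |      1 ]
[ 0   0  113/15  28/5  |  74/15 ]
[ 0   0       0     5  |     10 ]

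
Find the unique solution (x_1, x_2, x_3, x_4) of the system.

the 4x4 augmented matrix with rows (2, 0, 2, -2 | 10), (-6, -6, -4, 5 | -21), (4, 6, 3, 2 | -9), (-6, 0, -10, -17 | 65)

Forward elimination on [A|b]:
R2 <- R2 - (-3)*R1:  [  0  -6   2  -1   9 ]
R3 <- R3 - (2)*R1:  [   0    6   -1    6  -29 ]
R4 <- R4 - (-3)*R1:  [   0    0   -4  -23   95 ]
R3 <- R3 - (-1)*R2:  [   0    0    1    5  -20 ]
R4 <- R4 - (-4)*R3:  [  0   0   0  -3  15 ]
Row echelon form:
[ 2   0  2  -2  |   10 ]
[ 0  -6  2  -1  |    9 ]
[ 0   0  1   5  |  -20 ]
[ 0   0  0  -3  |   15 ]
Back-substitution:
x_4 = (15) / -3 = -5
x_3 = (-20 - (5)*(-5)) / 1 = 5
x_2 = (9 - (2)*(5) - (-1)*(-5)) / -6 = 1
x_1 = (10 - (2)*(5) - (-2)*(-5)) / 2 = -5

(-5, 1, 5, -5)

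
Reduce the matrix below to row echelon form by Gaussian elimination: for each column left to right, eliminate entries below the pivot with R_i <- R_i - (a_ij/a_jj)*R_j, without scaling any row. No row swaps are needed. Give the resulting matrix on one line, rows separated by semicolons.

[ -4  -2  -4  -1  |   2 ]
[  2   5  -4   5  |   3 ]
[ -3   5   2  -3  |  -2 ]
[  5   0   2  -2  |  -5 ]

REF = [-4 -2 -4 -1 2; 0 4 -6 9/2 4; 0 0 59/4 -153/16 -10; 0 0 0 -284/59 -270/59]

Forward elimination:
R2 <- R2 - (-1/2)*R1:  [   0    4   -6  9/2    4 ]
R3 <- R3 - (3/4)*R1:  [    0  13/2     5  -9/4  -7/2 ]
R4 <- R4 - (-5/4)*R1:  [     0   -5/2     -3  -13/4   -5/2 ]
R3 <- R3 - (13/8)*R2:  [       0        0     59/4  -153/16      -10 ]
R4 <- R4 - (-5/8)*R2:  [     0      0  -27/4  -7/16      0 ]
R4 <- R4 - (-27/59)*R3:  [       0        0        0  -284/59  -270/59 ]
Row echelon form:
[ -4  -2    -4       -1  |        2 ]
[  0   4    -6      9/2  |        4 ]
[  0   0  59/4  -153/16  |      -10 ]
[  0   0     0  -284/59  |  -270/59 ]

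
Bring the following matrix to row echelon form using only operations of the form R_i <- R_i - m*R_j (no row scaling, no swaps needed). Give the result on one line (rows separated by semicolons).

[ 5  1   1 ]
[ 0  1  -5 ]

Forward elimination:
Row echelon form:
[ 5  1   1 ]
[ 0  1  -5 ]

REF = [5 1 1; 0 1 -5]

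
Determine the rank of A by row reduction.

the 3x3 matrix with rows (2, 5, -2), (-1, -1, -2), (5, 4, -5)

rank(A) = 3

Row reduction:
R2 <- R2 - (-1/2)*R1:  [   0  3/2   -3 ]
R3 <- R3 - (5/2)*R1:  [     0  -17/2      0 ]
R3 <- R3 - (-17/3)*R2:  [   0    0  -17 ]
Row echelon form:
[ 2    5   -2 ]
[ 0  3/2   -3 ]
[ 0    0  -17 ]
Nonzero rows / pivot columns: 3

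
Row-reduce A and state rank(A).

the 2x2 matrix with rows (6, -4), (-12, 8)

rank(A) = 1

Row reduction:
R2 <- R2 - (-2)*R1:  [ 0  0 ]
Row echelon form:
[ 6  -4 ]
[ 0   0 ]
Nonzero rows / pivot columns: 1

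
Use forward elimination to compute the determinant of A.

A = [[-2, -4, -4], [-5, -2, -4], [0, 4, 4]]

Forward elimination:
R2 <- R2 - (5/2)*R1:  [ 0  8  6 ]
R3 <- R3 - (1/2)*R2:  [ 0  0  1 ]
Upper-triangular form:
[ -2  -4  -4 ]
[  0   8   6 ]
[  0   0   1 ]
det(A) = (-1)^0 * (-2) * (8) * (1) = -16  (0 row swaps -> sign +1)

det(A) = -16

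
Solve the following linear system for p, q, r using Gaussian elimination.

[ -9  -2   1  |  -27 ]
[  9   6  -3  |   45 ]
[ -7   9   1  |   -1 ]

Forward elimination on [A|b]:
R2 <- R2 - (-1)*R1:  [  0   4  -2  18 ]
R3 <- R3 - (7/9)*R1:  [    0  95/9   2/9    20 ]
R3 <- R3 - (95/36)*R2:  [     0      0   11/2  -55/2 ]
Row echelon form:
[ -9  -2     1  |    -27 ]
[  0   4    -2  |     18 ]
[  0   0  11/2  |  -55/2 ]
Back-substitution:
r = (-55/2) / (11/2) = -5
q = (18 - (-2)*(-5)) / 4 = 2
p = (-27 - (-2)*(2) - (1)*(-5)) / -9 = 2

(2, 2, -5)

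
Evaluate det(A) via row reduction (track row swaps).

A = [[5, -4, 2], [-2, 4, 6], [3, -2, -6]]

det(A) = -100

Forward elimination:
R2 <- R2 - (-2/5)*R1:  [    0  12/5  34/5 ]
R3 <- R3 - (3/5)*R1:  [     0    2/5  -36/5 ]
R3 <- R3 - (1/6)*R2:  [     0      0  -25/3 ]
Upper-triangular form:
[ 5    -4      2 ]
[ 0  12/5   34/5 ]
[ 0     0  -25/3 ]
det(A) = (-1)^0 * (5) * (12/5) * (-25/3) = -100  (0 row swaps -> sign +1)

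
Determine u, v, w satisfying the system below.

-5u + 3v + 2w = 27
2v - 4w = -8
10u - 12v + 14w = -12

(-3, 2, 3)

Forward elimination on [A|b]:
R3 <- R3 - (-2)*R1:  [  0  -6  18  42 ]
R3 <- R3 - (-3)*R2:  [  0   0   6  18 ]
Row echelon form:
[ -5  3   2  |  27 ]
[  0  2  -4  |  -8 ]
[  0  0   6  |  18 ]
Back-substitution:
w = (18) / 6 = 3
v = (-8 - (-4)*(3)) / 2 = 2
u = (27 - (3)*(2) - (2)*(3)) / -5 = -3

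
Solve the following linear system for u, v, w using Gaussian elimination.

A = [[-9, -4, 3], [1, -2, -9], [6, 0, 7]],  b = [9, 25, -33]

(-2, 0, -3)

Forward elimination on [A|b]:
R2 <- R2 - (-1/9)*R1:  [     0  -22/9  -26/3     26 ]
R3 <- R3 - (-2/3)*R1:  [    0  -8/3     9   -27 ]
R3 <- R3 - (12/11)*R2:  [       0        0   203/11  -609/11 ]
Row echelon form:
[ -9     -4       3  |        9 ]
[  0  -22/9   -26/3  |       26 ]
[  0      0  203/11  |  -609/11 ]
Back-substitution:
w = (-609/11) / (203/11) = -3
v = (26 - (-26/3)*(-3)) / (-22/9) = 0
u = (9 - (-4)*(0) - (3)*(-3)) / -9 = -2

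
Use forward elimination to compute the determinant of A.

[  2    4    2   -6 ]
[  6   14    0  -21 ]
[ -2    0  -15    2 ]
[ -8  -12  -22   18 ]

det(A) = 16

Forward elimination:
R2 <- R2 - (3)*R1:  [  0   2  -6  -3 ]
R3 <- R3 - (-1)*R1:  [   0    4  -13   -4 ]
R4 <- R4 - (-4)*R1:  [   0    4  -14   -6 ]
R3 <- R3 - (2)*R2:  [  0   0  -1   2 ]
R4 <- R4 - (2)*R2:  [  0   0  -2   0 ]
R4 <- R4 - (2)*R3:  [  0   0   0  -4 ]
Upper-triangular form:
[ 2  4   2  -6 ]
[ 0  2  -6  -3 ]
[ 0  0  -1   2 ]
[ 0  0   0  -4 ]
det(A) = (-1)^0 * (2) * (2) * (-1) * (-4) = 16  (0 row swaps -> sign +1)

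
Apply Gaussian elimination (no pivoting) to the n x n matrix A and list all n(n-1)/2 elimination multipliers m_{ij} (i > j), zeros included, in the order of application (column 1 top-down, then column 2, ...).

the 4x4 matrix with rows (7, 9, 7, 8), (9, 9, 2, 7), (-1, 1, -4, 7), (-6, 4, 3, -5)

Forward elimination:
R2 <- R2 - (9/7)*R1:  [     0  -18/7     -7  -23/7 ]
R3 <- R3 - (-1/7)*R1:  [    0  16/7    -3  57/7 ]
R4 <- R4 - (-6/7)*R1:  [    0  82/7     9  13/7 ]
R3 <- R3 - (-8/9)*R2:  [     0      0  -83/9   47/9 ]
R4 <- R4 - (-41/9)*R2:  [      0       0  -206/9  -118/9 ]
R4 <- R4 - (206/83)*R3:  [        0         0         0  -2164/83 ]
Multipliers (in order of application): m_{21} = 9/7, m_{31} = -1/7, m_{41} = -6/7, m_{32} = -8/9, m_{42} = -41/9, m_{43} = 206/83

multipliers: 9/7, -1/7, -6/7, -8/9, -41/9, 206/83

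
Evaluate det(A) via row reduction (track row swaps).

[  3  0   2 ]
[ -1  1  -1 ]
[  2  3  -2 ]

Forward elimination:
R2 <- R2 - (-1/3)*R1:  [    0     1  -1/3 ]
R3 <- R3 - (2/3)*R1:  [     0      3  -10/3 ]
R3 <- R3 - (3)*R2:  [    0     0  -7/3 ]
Upper-triangular form:
[ 3  0     2 ]
[ 0  1  -1/3 ]
[ 0  0  -7/3 ]
det(A) = (-1)^0 * (3) * (1) * (-7/3) = -7  (0 row swaps -> sign +1)

det(A) = -7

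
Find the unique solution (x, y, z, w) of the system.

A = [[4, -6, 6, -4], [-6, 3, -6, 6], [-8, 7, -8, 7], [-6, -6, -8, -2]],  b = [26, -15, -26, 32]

(-4, -3, 2, -3)

Forward elimination on [A|b]:
R2 <- R2 - (-3/2)*R1:  [  0  -6   3   0  24 ]
R3 <- R3 - (-2)*R1:  [  0  -5   4  -1  26 ]
R4 <- R4 - (-3/2)*R1:  [   0  -15    1   -8   71 ]
R3 <- R3 - (5/6)*R2:  [   0    0  3/2   -1    6 ]
R4 <- R4 - (5/2)*R2:  [     0      0  -13/2     -8     11 ]
R4 <- R4 - (-13/3)*R3:  [     0      0      0  -37/3     37 ]
Row echelon form:
[ 4  -6    6     -4  |  26 ]
[ 0  -6    3      0  |  24 ]
[ 0   0  3/2     -1  |   6 ]
[ 0   0    0  -37/3  |  37 ]
Back-substitution:
w = (37) / (-37/3) = -3
z = (6 - (-1)*(-3)) / (3/2) = 2
y = (24 - (3)*(2)) / -6 = -3
x = (26 - (-6)*(-3) - (6)*(2) - (-4)*(-3)) / 4 = -4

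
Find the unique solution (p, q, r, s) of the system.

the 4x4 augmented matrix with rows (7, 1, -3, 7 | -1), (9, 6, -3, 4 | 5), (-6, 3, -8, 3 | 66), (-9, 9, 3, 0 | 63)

(-4, 4, -3, 2)

Forward elimination on [A|b]:
R2 <- R2 - (9/7)*R1:  [    0  33/7   6/7    -5  44/7 ]
R3 <- R3 - (-6/7)*R1:  [     0   27/7  -74/7      9  456/7 ]
R4 <- R4 - (-9/7)*R1:  [     0   72/7   -6/7      9  432/7 ]
R3 <- R3 - (9/11)*R2:  [       0        0  -124/11   144/11       60 ]
R4 <- R4 - (24/11)*R2:  [      0       0  -30/11  219/11      48 ]
R4 <- R4 - (15/62)*R3:  [       0        0        0   519/31  1038/31 ]
Row echelon form:
[ 7     1       -3       7  |       -1 ]
[ 0  33/7      6/7      -5  |     44/7 ]
[ 0     0  -124/11  144/11  |       60 ]
[ 0     0        0  519/31  |  1038/31 ]
Back-substitution:
s = (1038/31) / (519/31) = 2
r = (60 - (144/11)*(2)) / (-124/11) = -3
q = (44/7 - (6/7)*(-3) - (-5)*(2)) / (33/7) = 4
p = (-1 - (1)*(4) - (-3)*(-3) - (7)*(2)) / 7 = -4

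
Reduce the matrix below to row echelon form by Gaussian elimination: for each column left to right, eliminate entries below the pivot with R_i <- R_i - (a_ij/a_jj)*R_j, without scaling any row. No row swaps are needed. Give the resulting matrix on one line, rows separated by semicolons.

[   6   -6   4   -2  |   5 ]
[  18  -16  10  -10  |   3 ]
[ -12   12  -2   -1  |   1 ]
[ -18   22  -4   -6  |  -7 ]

Forward elimination:
R2 <- R2 - (3)*R1:  [   0    2   -2   -4  -12 ]
R3 <- R3 - (-2)*R1:  [  0   0   6  -5  11 ]
R4 <- R4 - (-3)*R1:  [   0    4    8  -12    8 ]
R4 <- R4 - (2)*R2:  [  0   0  12  -4  32 ]
R4 <- R4 - (2)*R3:  [  0   0   0   6  10 ]
Row echelon form:
[ 6  -6   4  -2  |    5 ]
[ 0   2  -2  -4  |  -12 ]
[ 0   0   6  -5  |   11 ]
[ 0   0   0   6  |   10 ]

REF = [6 -6 4 -2 5; 0 2 -2 -4 -12; 0 0 6 -5 11; 0 0 0 6 10]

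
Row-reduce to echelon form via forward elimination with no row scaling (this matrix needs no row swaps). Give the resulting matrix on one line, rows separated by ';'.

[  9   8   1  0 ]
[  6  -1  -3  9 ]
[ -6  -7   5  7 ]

REF = [9 8 1 0; 0 -19/3 -11/3 9; 0 0 126/19 88/19]

Forward elimination:
R2 <- R2 - (2/3)*R1:  [     0  -19/3  -11/3      9 ]
R3 <- R3 - (-2/3)*R1:  [    0  -5/3  17/3     7 ]
R3 <- R3 - (5/19)*R2:  [      0       0  126/19   88/19 ]
Row echelon form:
[ 9      8       1      0 ]
[ 0  -19/3   -11/3      9 ]
[ 0      0  126/19  88/19 ]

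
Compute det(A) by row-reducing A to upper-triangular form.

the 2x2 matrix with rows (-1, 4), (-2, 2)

det(A) = 6

Forward elimination:
R2 <- R2 - (2)*R1:  [  0  -6 ]
Upper-triangular form:
[ -1   4 ]
[  0  -6 ]
det(A) = (-1)^0 * (-1) * (-6) = 6  (0 row swaps -> sign +1)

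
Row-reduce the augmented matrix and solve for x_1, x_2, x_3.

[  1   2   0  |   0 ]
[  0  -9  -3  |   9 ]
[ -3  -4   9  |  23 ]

Forward elimination on [A|b]:
R3 <- R3 - (-3)*R1:  [  0   2   9  23 ]
R3 <- R3 - (-2/9)*R2:  [    0     0  25/3    25 ]
Row echelon form:
[ 1   2     0  |   0 ]
[ 0  -9    -3  |   9 ]
[ 0   0  25/3  |  25 ]
Back-substitution:
x_3 = (25) / (25/3) = 3
x_2 = (9 - (-3)*(3)) / -9 = -2
x_1 = (0 - (2)*(-2)) / 1 = 4

(4, -2, 3)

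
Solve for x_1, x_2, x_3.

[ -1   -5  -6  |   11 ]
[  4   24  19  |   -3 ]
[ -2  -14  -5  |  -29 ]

(-1, 4, -5)

Forward elimination on [A|b]:
R2 <- R2 - (-4)*R1:  [  0   4  -5  41 ]
R3 <- R3 - (2)*R1:  [   0   -4    7  -51 ]
R3 <- R3 - (-1)*R2:  [   0    0    2  -10 ]
Row echelon form:
[ -1  -5  -6  |   11 ]
[  0   4  -5  |   41 ]
[  0   0   2  |  -10 ]
Back-substitution:
x_3 = (-10) / 2 = -5
x_2 = (41 - (-5)*(-5)) / 4 = 4
x_1 = (11 - (-5)*(4) - (-6)*(-5)) / -1 = -1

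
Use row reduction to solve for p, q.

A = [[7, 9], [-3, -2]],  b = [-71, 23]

Forward elimination on [A|b]:
R2 <- R2 - (-3/7)*R1:  [     0   13/7  -52/7 ]
Row echelon form:
[ 7     9  |    -71 ]
[ 0  13/7  |  -52/7 ]
Back-substitution:
q = (-52/7) / (13/7) = -4
p = (-71 - (9)*(-4)) / 7 = -5

(-5, -4)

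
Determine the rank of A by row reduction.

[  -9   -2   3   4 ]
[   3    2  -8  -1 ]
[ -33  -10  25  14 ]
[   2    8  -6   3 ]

rank(A) = 3

Row reduction:
R2 <- R2 - (-1/3)*R1:  [   0  4/3   -7  1/3 ]
R3 <- R3 - (11/3)*R1:  [    0  -8/3    14  -2/3 ]
R4 <- R4 - (-2/9)*R1:  [     0   68/9  -16/3   35/9 ]
R3 <- R3 - (-2)*R2:  [ 0  0  0  0 ]
R4 <- R4 - (17/3)*R2:  [     0      0  103/3      2 ]
R3 <-> R4   (pivot in column 3 was zero)
[ -9   -2      3    4 ]
[  0  4/3     -7  1/3 ]
[  0    0  103/3    2 ]
[  0    0      0    0 ]
Row echelon form:
[ -9   -2      3    4 ]
[  0  4/3     -7  1/3 ]
[  0    0  103/3    2 ]
[  0    0      0    0 ]
Nonzero rows / pivot columns: 3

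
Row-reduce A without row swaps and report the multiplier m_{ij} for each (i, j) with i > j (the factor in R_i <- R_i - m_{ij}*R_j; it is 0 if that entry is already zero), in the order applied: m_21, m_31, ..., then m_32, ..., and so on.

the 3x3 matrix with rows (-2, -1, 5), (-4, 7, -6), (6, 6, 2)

multipliers: 2, -3, 1/3

Forward elimination:
R2 <- R2 - (2)*R1:  [   0    9  -16 ]
R3 <- R3 - (-3)*R1:  [  0   3  17 ]
R3 <- R3 - (1/3)*R2:  [    0     0  67/3 ]
Multipliers (in order of application): m_{21} = 2, m_{31} = -3, m_{32} = 1/3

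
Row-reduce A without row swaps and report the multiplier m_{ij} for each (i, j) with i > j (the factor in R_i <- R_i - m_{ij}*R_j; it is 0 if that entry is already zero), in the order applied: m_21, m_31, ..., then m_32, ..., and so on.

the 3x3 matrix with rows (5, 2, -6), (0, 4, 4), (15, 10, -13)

multipliers: 0, 3, 1

Forward elimination:
R2: entry in column 1 is already 0 -> m_{21} = 0 (no row operation needed)
R3 <- R3 - (3)*R1:  [ 0  4  5 ]
R3 <- R3 - (1)*R2:  [ 0  0  1 ]
Multipliers (in order of application): m_{21} = 0, m_{31} = 3, m_{32} = 1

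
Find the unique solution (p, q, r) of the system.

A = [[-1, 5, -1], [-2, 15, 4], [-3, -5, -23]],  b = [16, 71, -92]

Forward elimination on [A|b]:
R2 <- R2 - (2)*R1:  [  0   5   6  39 ]
R3 <- R3 - (3)*R1:  [    0   -20   -20  -140 ]
R3 <- R3 - (-4)*R2:  [  0   0   4  16 ]
Row echelon form:
[ -1  5  -1  |  16 ]
[  0  5   6  |  39 ]
[  0  0   4  |  16 ]
Back-substitution:
r = (16) / 4 = 4
q = (39 - (6)*(4)) / 5 = 3
p = (16 - (5)*(3) - (-1)*(4)) / -1 = -5

(-5, 3, 4)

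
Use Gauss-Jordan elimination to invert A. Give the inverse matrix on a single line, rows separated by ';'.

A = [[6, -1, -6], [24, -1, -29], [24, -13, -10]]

inverse = [367/18 -34/9 -23/18; 76/3 -14/3 -5/3; 16 -3 -1]

Gauss-Jordan on [A | I]:
R1 <- (1/6)*R1:  [    1  -1/6    -1  |   1/6     0     0 ]
R2 <- R2 - (24)*R1:  [  0   3  -5  |  -4   1   0 ]
R3 <- R3 - (24)*R1:  [  0  -9  14  |  -4   0   1 ]
R2 <- (1/3)*R2:  [    0     1  -5/3  |  -4/3   1/3     0 ]
R1 <- R1 - (-1/6)*R2:  [      1       0  -23/18  |   -1/18    1/18       0 ]
R3 <- R3 - (-9)*R2:  [   0    0   -1  |  -16    3    1 ]
R3 <- (1/-1)*R3:  [  0   0   1  |  16  -3  -1 ]
R1 <- R1 - (-23/18)*R3:  [      1       0       0  |  367/18   -34/9  -23/18 ]
R2 <- R2 - (-5/3)*R3:  [     0      1      0  |   76/3  -14/3   -5/3 ]
Right block of [I | A^{-1}] is the inverse:
[ 367/18  -34/9  -23/18 ]
[   76/3  -14/3    -5/3 ]
[     16     -3      -1 ]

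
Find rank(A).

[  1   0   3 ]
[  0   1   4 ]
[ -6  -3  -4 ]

rank(A) = 3

Row reduction:
R3 <- R3 - (-6)*R1:  [  0  -3  14 ]
R3 <- R3 - (-3)*R2:  [  0   0  26 ]
Row echelon form:
[ 1  0   3 ]
[ 0  1   4 ]
[ 0  0  26 ]
Nonzero rows / pivot columns: 3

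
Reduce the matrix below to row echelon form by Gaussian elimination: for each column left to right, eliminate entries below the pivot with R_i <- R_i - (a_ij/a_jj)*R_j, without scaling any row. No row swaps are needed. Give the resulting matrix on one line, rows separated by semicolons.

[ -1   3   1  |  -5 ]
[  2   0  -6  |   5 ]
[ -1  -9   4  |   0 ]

Forward elimination:
R2 <- R2 - (-2)*R1:  [  0   6  -4  -5 ]
R3 <- R3 - (1)*R1:  [   0  -12    3    5 ]
R3 <- R3 - (-2)*R2:  [  0   0  -5  -5 ]
Row echelon form:
[ -1  3   1  |  -5 ]
[  0  6  -4  |  -5 ]
[  0  0  -5  |  -5 ]

REF = [-1 3 1 -5; 0 6 -4 -5; 0 0 -5 -5]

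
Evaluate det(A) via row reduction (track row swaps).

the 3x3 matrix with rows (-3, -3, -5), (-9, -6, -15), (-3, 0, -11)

det(A) = 54

Forward elimination:
R2 <- R2 - (3)*R1:  [ 0  3  0 ]
R3 <- R3 - (1)*R1:  [  0   3  -6 ]
R3 <- R3 - (1)*R2:  [  0   0  -6 ]
Upper-triangular form:
[ -3  -3  -5 ]
[  0   3   0 ]
[  0   0  -6 ]
det(A) = (-1)^0 * (-3) * (3) * (-6) = 54  (0 row swaps -> sign +1)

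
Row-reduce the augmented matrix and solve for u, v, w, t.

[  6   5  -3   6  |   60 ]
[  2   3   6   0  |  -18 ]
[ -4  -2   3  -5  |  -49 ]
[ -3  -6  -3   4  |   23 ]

Forward elimination on [A|b]:
R2 <- R2 - (1/3)*R1:  [   0  4/3    7   -2  -38 ]
R3 <- R3 - (-2/3)*R1:  [   0  4/3    1   -1   -9 ]
R4 <- R4 - (-1/2)*R1:  [    0  -7/2  -9/2     7    53 ]
R3 <- R3 - (1)*R2:  [  0   0  -6   1  29 ]
R4 <- R4 - (-21/8)*R2:  [      0       0   111/8     7/4  -187/4 ]
R4 <- R4 - (-37/16)*R3:  [      0       0       0   65/16  325/16 ]
Row echelon form:
[ 6    5  -3      6  |      60 ]
[ 0  4/3   7     -2  |     -38 ]
[ 0    0  -6      1  |      29 ]
[ 0    0   0  65/16  |  325/16 ]
Back-substitution:
t = (325/16) / (65/16) = 5
w = (29 - (1)*(5)) / -6 = -4
v = (-38 - (7)*(-4) - (-2)*(5)) / (4/3) = 0
u = (60 - (5)*(0) - (-3)*(-4) - (6)*(5)) / 6 = 3

(3, 0, -4, 5)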